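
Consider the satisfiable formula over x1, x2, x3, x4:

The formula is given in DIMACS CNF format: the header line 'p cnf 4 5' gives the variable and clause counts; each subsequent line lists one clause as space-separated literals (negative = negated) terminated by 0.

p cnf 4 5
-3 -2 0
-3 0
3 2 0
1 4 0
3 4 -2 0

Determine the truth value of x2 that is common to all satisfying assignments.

True

Suppose x2 = False.
The clause (¬x3) is unit, so x3 = False.
But (x3) is also a unit clause — contradiction.
So every satisfying assignment has x2 = True.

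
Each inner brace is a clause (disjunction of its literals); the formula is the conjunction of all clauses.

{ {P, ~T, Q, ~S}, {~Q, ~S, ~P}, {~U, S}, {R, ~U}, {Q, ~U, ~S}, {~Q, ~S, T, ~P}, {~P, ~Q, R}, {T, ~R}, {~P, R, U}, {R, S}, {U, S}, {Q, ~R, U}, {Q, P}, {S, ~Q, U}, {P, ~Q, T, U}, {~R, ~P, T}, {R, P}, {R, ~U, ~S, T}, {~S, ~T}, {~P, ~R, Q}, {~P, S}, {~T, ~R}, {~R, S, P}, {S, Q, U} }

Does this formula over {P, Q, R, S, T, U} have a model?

Suppose U = 0.
From the singleton clause (S), S = 1.
From the singleton clause (~T), T = 0.
From the singleton clause (~R), R = 0.
From the singleton clause (~P), P = 0.
Now (P) is unsatisfied and unit — conflict.
That branch fails; take U = 1 instead.
From the singleton clause (S), S = 1.
From the singleton clause (R), R = 1.
From the singleton clause (Q), Q = 1.
From the singleton clause (~P), P = 0.
From the singleton clause (T), T = 1.
Now (~T) is unsatisfied and unit — conflict.
Both values of U lead to a conflict.
No assignment satisfies every clause.

Unsatisfiable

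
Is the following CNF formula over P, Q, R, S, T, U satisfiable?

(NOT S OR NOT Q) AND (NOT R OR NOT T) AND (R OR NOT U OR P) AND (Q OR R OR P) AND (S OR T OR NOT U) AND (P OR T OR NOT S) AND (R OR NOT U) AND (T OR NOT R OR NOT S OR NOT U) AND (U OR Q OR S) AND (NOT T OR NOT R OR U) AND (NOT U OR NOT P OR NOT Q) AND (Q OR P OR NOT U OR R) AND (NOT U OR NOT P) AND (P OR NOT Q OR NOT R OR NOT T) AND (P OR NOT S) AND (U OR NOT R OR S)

Satisfiable

Try S = true.
Unit clause (NOT Q) forces Q = false.
Unit clause (P) forces P = true.
Unit clause (NOT U) forces U = false.
Try R = false.
All clauses hold; T can take either value.
A satisfying assignment: P ↦ true, Q ↦ false, R ↦ false, S ↦ true, T ↦ false, U ↦ false.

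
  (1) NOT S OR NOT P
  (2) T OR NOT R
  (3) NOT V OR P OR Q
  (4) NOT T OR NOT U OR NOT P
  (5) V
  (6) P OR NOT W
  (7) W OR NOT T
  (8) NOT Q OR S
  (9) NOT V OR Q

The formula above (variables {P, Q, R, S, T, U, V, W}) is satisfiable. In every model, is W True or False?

Suppose W = true.
Unit clause (V) forces V = true.
Unit clause (P) forces P = true.
Unit clause (NOT S) forces S = false.
Unit clause (NOT Q) forces Q = false.
But (Q) is also a unit clause — contradiction.
So every satisfying assignment has W = False.

False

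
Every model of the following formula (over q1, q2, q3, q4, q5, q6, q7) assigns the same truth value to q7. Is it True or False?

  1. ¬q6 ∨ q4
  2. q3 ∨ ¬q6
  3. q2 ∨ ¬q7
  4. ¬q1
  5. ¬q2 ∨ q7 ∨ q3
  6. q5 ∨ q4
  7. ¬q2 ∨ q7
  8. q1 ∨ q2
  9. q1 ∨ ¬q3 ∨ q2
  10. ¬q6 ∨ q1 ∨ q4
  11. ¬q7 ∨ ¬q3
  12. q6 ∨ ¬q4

True

Suppose q7 = False.
The clause (¬q1) is unit, so q1 = False.
The clause (¬q2) is unit, so q2 = False.
That conflicts with the unit clause (q2).
So every satisfying assignment has q7 = True.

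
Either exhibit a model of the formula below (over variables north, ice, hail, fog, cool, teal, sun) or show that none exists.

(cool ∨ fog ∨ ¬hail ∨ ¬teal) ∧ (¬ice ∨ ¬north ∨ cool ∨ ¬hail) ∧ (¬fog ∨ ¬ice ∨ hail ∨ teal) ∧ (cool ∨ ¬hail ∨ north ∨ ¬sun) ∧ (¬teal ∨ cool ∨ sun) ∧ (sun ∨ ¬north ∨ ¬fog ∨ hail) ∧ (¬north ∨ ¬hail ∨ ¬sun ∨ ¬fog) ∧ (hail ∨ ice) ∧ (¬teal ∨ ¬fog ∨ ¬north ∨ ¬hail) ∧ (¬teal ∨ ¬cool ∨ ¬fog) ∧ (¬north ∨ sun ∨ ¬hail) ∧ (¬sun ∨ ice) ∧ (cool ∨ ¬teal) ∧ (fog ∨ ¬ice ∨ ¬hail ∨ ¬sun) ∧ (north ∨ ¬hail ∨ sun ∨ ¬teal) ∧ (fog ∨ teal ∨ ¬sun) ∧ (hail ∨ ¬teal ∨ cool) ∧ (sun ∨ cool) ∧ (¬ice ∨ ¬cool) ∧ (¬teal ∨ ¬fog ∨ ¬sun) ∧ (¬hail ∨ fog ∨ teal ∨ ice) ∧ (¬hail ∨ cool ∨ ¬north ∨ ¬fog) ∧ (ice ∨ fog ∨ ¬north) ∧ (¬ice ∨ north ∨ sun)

north ↦ False,  ice ↦ False,  hail ↦ True,  fog ↦ True,  cool ↦ True,  teal ↦ False,  sun ↦ False

Suppose hail = True.
Suppose north = False.
Suppose cool = True.
(¬ice) alone gives ice = False.
(¬sun) alone gives sun = False.
(¬teal) alone gives teal = False.
(fog) alone gives fog = True.
All clauses are satisfied.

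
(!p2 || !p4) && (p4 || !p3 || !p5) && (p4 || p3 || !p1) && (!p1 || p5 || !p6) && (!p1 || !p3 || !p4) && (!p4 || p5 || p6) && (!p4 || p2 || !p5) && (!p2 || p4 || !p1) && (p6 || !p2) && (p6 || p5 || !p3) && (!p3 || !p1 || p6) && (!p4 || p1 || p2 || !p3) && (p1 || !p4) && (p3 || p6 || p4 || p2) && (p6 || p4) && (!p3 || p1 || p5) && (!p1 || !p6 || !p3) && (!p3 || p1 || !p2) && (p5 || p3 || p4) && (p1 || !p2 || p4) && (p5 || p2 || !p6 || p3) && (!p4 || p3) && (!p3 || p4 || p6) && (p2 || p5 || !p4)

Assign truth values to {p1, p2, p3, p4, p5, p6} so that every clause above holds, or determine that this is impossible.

Try p2 = false.
Try p4 = false.
The clause (p6) is unit, so p6 = true.
Try p3 = false.
The clause (!p1) is unit, so p1 = false.
The clause (p5) is unit, so p5 = true.
Every clause now holds.

p1: false; p2: false; p3: false; p4: false; p5: true; p6: true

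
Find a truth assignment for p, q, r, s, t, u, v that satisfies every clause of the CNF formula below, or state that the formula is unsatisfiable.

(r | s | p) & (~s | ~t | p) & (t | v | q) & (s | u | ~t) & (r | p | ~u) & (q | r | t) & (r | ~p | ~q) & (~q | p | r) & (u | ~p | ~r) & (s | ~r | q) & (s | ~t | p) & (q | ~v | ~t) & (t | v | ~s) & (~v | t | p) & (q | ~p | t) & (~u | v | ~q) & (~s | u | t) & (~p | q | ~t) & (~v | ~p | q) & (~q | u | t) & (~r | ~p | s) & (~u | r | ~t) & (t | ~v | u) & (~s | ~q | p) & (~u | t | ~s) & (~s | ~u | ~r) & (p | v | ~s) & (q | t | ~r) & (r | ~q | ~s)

UNSATISFIABLE

Case r = 1:
Case u = 1:
From the singleton clause (~s), s = 0.
From the singleton clause (q), q = 1.
From the singleton clause (v), v = 1.
From the singleton clause (~p), p = 0.
From the singleton clause (~t), t = 0.
Now (t) is unsatisfied and unit — conflict.
Undo u and try u = 0.
From the singleton clause (~p), p = 0.
Case s = 0:
From the singleton clause (~t), t = 0.
From the singleton clause (q), q = 1.
Now (~q) is unsatisfied and unit — conflict.
Undo s and try s = 1.
From the singleton clause (~t), t = 0.
Now (t) is unsatisfied and unit — conflict.
Neither s = 1 nor s = 0 works.
Neither u = 1 nor u = 0 works.
Undo r and try r = 0.
Case s = 1:
From the singleton clause (~q), q = 0.
From the singleton clause (t), t = 1.
From the singleton clause (p), p = 1.
Now (~p) is unsatisfied and unit — conflict.
Undo s and try s = 0.
From the singleton clause (p), p = 1.
From the singleton clause (~q), q = 0.
From the singleton clause (t), t = 1.
Now (~t) is unsatisfied and unit — conflict.
Neither s = 1 nor s = 0 works.
Neither r = 1 nor r = 0 works.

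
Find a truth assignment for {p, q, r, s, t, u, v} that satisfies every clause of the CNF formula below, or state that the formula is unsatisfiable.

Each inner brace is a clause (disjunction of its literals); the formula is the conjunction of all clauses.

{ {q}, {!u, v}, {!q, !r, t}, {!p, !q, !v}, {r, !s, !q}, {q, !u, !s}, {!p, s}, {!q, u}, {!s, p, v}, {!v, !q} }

(q) alone gives q = true.
(u) alone gives u = true.
(v) alone gives v = true.
That conflicts with the unit clause (!v).

UNSATISFIABLE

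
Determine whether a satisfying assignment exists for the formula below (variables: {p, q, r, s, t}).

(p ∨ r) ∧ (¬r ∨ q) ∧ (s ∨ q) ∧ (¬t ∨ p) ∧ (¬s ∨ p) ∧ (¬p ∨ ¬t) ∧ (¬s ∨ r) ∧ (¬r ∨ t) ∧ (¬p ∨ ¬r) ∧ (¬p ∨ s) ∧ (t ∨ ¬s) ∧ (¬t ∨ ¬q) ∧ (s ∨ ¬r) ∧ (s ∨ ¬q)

Suppose p = True.
The clause (¬t) is unit, so t = False.
The clause (¬r) is unit, so r = False.
The clause (¬s) is unit, so s = False.
Now (s) is unsatisfied and unit — conflict.
So p must be the other value — set p = False.
The clause (r) is unit, so r = True.
The clause (q) is unit, so q = True.
The clause (¬t) is unit, so t = False.
Now (t) is unsatisfied and unit — conflict.
Either choice for p ends in contradiction.
No assignment satisfies every clause.

Unsatisfiable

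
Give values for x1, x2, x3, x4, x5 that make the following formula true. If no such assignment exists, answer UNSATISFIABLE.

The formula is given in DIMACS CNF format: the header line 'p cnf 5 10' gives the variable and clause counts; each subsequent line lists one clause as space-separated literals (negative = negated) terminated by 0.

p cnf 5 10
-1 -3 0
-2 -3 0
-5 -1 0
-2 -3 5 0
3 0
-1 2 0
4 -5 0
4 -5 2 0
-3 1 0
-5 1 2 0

The clause (x3) is unit, so x3 = True.
The clause (¬x1) is unit, so x1 = False.
But (x1) is also a unit clause — contradiction.

UNSATISFIABLE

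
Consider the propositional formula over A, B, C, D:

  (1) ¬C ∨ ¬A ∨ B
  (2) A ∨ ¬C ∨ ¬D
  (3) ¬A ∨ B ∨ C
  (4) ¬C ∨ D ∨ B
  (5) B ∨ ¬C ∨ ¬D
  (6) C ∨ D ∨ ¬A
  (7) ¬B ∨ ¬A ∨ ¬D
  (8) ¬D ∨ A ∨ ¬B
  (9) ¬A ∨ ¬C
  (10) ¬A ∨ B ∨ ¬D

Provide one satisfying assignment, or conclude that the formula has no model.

A ↦ False,  B ↦ False,  C ↦ False,  D ↦ False

Try A = False.
Try C = False.
Try D = False.
No clause remains; B is free.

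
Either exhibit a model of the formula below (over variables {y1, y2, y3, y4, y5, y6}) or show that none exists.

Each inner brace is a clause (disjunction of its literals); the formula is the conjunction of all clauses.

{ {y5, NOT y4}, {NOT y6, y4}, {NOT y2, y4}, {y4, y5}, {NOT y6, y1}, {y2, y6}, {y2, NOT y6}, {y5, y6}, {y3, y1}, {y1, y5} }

Case y5 = true:
Case y6 = true:
From the singleton clause (y4), y4 = true.
From the singleton clause (y1), y1 = true.
From the singleton clause (y2), y2 = true.
All clauses hold; y3 can take either value.

y1 ↦ true, y2 ↦ true, y3 ↦ true, y4 ↦ true, y5 ↦ true, y6 ↦ true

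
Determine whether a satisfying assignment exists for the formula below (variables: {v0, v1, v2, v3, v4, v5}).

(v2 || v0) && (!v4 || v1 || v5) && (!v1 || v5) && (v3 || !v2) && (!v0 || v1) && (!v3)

(!v3) alone gives v3 = false.
(!v2) alone gives v2 = false.
(v0) alone gives v0 = true.
(v1) alone gives v1 = true.
(v5) alone gives v5 = true.
Every clause is now satisfied; v4 is unconstrained.
A satisfying assignment: v0=true, v1=true, v2=false, v3=false, v4=true, v5=true.

Yes, satisfiable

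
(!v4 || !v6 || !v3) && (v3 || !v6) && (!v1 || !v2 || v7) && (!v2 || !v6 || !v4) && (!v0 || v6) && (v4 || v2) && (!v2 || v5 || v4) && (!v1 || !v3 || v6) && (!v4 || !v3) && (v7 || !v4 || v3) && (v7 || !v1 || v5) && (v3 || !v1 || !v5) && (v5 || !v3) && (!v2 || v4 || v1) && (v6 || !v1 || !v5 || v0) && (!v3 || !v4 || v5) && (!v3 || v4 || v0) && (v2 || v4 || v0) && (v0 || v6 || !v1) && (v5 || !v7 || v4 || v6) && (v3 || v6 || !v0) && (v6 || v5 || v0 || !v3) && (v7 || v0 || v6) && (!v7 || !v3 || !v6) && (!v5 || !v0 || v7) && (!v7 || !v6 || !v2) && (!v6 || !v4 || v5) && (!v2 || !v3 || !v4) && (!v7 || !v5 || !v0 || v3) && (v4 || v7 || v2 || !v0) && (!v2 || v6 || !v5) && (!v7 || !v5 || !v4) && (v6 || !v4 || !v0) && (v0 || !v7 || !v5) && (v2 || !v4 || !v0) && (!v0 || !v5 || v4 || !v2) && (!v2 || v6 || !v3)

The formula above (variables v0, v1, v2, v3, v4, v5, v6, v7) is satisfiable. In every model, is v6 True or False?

False

Suppose v6 = true.
Unit clause (v3) forces v3 = true.
Unit clause (!v4) forces v4 = false.
Unit clause (v2) forces v2 = true.
Unit clause (v5) forces v5 = true.
Unit clause (v1) forces v1 = true.
Unit clause (v7) forces v7 = true.
That conflicts with the unit clause (!v7).
So every satisfying assignment has v6 = False.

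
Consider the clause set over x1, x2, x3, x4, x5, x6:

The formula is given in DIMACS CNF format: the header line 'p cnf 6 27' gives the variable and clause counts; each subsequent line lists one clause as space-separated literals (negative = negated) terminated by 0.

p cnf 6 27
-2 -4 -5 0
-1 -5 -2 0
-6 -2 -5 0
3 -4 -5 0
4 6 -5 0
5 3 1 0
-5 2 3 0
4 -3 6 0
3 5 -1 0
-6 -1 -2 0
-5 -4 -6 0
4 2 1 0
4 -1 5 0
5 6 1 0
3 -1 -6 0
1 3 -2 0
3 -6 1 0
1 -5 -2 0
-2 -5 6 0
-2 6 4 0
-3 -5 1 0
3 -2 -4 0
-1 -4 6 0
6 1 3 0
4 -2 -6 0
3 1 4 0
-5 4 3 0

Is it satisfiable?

Yes, satisfiable

Suppose x2 = False.
Suppose x5 = False.
Suppose x3 = True.
Suppose x4 = True.
Suppose x6 = True.
All clauses hold; x1 can take either value.
A satisfying assignment: x1: False, x2: False, x3: True, x4: True, x5: False, x6: True.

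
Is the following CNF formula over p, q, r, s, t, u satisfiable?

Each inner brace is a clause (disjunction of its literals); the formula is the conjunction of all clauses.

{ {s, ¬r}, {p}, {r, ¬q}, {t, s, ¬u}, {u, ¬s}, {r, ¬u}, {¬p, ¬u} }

Yes

The clause (p) is unit, so p = True.
The clause (¬u) is unit, so u = False.
The clause (¬s) is unit, so s = False.
The clause (¬r) is unit, so r = False.
The clause (¬q) is unit, so q = False.
All clauses hold; t can take either value.
A satisfying assignment: p ↦ True; q ↦ False; r ↦ False; s ↦ False; t ↦ False; u ↦ False.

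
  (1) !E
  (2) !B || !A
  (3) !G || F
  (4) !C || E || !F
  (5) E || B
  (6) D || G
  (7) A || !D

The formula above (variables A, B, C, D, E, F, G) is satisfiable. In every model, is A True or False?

Suppose A = true.
From the singleton clause (!E), E = false.
From the singleton clause (!B), B = false.
That conflicts with the unit clause (B).
So every satisfying assignment has A = False.

False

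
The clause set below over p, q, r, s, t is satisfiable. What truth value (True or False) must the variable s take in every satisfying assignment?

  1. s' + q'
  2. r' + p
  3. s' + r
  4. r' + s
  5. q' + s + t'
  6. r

Suppose s = 0.
The clause (r') is unit, so r = 0.
That conflicts with the unit clause (r).
So every satisfying assignment has s = True.

True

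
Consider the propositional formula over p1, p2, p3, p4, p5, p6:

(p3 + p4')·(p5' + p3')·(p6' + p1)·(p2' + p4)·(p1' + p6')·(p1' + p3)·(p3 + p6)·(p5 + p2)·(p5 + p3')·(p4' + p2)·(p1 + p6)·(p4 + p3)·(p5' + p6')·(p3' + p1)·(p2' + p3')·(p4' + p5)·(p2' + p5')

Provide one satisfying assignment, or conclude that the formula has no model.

UNSATISFIABLE

Branch on p3: set p3 = 1.
Unit clause (p5') forces p5 = 0.
But (p5) is also a unit clause — contradiction.
Backtrack on p3: now try p3 = 0.
Unit clause (p4') forces p4 = 0.
But (p4) is also a unit clause — contradiction.
Neither p3 = 1 nor p3 = 0 works.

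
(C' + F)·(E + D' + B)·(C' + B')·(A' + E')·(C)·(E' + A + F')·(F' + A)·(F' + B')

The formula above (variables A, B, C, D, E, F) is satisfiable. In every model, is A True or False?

Suppose A = 0.
(C) alone gives C = 1.
(F) alone gives F = 1.
Now (F') is unsatisfied and unit — conflict.
So every satisfying assignment has A = True.

True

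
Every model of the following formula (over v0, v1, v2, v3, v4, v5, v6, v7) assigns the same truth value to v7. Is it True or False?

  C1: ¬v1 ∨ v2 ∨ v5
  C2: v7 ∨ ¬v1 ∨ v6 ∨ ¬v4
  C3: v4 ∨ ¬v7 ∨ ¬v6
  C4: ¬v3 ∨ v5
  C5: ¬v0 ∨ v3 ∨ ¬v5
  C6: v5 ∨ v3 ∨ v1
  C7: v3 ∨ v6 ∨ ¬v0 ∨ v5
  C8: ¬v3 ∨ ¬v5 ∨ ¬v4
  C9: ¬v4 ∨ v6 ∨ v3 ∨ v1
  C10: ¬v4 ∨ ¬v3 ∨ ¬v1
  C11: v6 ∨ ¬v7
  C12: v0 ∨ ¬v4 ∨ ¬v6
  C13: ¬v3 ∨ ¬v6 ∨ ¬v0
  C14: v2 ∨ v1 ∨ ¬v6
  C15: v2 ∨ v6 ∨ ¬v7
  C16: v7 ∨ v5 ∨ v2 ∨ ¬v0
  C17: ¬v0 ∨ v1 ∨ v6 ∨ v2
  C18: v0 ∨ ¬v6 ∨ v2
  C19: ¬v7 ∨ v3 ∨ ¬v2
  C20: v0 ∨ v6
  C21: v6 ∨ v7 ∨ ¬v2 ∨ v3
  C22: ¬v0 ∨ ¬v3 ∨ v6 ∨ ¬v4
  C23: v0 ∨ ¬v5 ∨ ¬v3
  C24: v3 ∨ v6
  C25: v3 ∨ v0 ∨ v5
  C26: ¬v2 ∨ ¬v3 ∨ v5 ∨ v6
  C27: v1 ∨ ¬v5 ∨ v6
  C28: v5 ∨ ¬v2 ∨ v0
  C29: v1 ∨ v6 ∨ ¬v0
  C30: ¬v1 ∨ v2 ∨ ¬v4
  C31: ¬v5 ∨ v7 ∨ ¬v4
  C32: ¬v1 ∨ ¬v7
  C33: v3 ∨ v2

Suppose v7 = True.
Unit clause (v6) forces v6 = True.
Unit clause (v4) forces v4 = True.
Unit clause (v0) forces v0 = True.
Unit clause (¬v3) forces v3 = False.
Unit clause (¬v5) forces v5 = False.
Unit clause (v1) forces v1 = True.
Now (¬v1) is unsatisfied and unit — conflict.
So every satisfying assignment has v7 = False.

False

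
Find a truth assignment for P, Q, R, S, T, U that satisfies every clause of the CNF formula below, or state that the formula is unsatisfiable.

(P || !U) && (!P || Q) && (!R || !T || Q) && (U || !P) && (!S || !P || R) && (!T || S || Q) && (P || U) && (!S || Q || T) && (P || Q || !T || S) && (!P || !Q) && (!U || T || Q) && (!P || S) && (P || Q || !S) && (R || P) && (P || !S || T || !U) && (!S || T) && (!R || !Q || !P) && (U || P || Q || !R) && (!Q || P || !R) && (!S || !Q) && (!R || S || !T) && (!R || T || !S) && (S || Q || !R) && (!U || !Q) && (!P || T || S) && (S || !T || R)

UNSATISFIABLE

Try P = true.
(Q) alone gives Q = true.
But (!Q) is also a unit clause — contradiction.
So P must be the other value — set P = false.
(!U) alone gives U = false.
But (U) is also a unit clause — contradiction.
Neither P = true nor P = false works.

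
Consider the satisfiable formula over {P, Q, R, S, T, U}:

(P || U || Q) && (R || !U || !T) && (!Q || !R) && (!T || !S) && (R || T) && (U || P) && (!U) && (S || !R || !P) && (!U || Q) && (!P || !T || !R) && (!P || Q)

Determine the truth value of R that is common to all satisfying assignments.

Suppose R = true.
The clause (!Q) is unit, so Q = false.
The clause (!U) is unit, so U = false.
The clause (P) is unit, so P = true.
That conflicts with the unit clause (!P).
So every satisfying assignment has R = False.

False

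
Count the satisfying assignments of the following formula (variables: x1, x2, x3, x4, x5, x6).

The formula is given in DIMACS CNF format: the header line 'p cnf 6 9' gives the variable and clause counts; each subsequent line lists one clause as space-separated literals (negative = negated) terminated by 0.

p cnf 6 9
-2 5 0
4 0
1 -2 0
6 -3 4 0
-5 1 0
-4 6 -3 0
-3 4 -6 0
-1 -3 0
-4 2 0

There are 2^6 = 64 truth assignments over (x1, x2, x3, x4, x5, x6).
Split on x2. With x2 = True, the clauses containing x2 are satisfied and ¬x2 drops from the rest; 2 of the 2^5 = 32 assignments to the other variables satisfy what remains.
With x2 = False, by the same count on the reduced clause set, 0 assignments work.
Total: 2 + 0 = 2.

2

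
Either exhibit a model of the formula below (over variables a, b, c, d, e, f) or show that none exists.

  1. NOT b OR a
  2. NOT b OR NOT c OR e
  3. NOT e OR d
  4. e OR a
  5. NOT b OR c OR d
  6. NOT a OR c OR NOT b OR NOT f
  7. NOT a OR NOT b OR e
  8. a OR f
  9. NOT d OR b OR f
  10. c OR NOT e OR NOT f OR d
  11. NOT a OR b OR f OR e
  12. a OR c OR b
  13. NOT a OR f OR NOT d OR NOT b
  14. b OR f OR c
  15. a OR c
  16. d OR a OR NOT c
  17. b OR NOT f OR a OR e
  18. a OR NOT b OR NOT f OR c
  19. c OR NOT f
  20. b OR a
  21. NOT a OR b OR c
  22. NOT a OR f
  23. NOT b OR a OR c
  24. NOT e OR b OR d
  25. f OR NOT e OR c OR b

Case b = true:
(a) alone gives a = true.
(e) alone gives e = true.
(d) alone gives d = true.
(f) alone gives f = true.
(c) alone gives c = true.
Every clause now holds.

a: true; b: true; c: true; d: true; e: true; f: true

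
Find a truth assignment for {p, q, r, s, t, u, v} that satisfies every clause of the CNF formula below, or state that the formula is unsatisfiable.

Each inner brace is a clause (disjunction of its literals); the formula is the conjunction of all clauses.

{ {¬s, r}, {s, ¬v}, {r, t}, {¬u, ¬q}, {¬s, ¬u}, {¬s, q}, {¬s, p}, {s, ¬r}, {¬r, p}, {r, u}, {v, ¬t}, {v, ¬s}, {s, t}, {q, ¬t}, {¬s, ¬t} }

p=True; q=True; r=True; s=True; t=False; u=False; v=True

Case s = True:
(r) alone gives r = True.
(¬u) alone gives u = False.
(q) alone gives q = True.
(p) alone gives p = True.
(v) alone gives v = True.
(¬t) alone gives t = False.
This assignment satisfies each clause.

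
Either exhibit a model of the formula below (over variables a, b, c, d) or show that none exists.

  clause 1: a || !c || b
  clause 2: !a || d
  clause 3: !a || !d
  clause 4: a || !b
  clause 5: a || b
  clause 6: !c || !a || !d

Suppose a = false.
(!b) alone gives b = false.
Now (b) is unsatisfied and unit — conflict.
Undo a and try a = true.
(d) alone gives d = true.
Now (!d) is unsatisfied and unit — conflict.
Neither a = true nor a = false works.

UNSATISFIABLE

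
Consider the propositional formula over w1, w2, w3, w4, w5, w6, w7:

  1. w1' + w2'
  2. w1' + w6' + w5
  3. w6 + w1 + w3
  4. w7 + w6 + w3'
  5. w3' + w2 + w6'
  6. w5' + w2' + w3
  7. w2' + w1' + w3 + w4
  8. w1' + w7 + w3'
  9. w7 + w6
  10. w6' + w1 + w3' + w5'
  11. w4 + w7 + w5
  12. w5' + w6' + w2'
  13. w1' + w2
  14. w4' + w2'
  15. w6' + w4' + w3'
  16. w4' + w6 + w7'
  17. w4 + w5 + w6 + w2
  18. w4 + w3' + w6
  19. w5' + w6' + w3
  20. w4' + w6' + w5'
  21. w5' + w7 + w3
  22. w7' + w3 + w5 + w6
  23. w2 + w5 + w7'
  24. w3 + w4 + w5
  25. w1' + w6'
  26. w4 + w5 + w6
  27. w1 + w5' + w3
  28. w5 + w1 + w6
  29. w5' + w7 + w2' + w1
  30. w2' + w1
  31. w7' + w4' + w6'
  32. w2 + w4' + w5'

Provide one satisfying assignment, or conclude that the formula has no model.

Case w1 = 0:
From the singleton clause (w2'), w2 = 0.
Case w6 = 1:
From the singleton clause (w3'), w3 = 0.
From the singleton clause (w5'), w5 = 0.
From the singleton clause (w7'), w7 = 0.
From the singleton clause (w4), w4 = 1.
All clauses are satisfied.

w1=0; w2=0; w3=0; w4=1; w5=0; w6=1; w7=0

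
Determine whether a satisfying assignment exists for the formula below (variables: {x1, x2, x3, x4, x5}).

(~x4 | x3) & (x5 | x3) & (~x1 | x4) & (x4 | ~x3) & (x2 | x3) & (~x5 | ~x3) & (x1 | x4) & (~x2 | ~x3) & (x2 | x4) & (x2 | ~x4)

No, unsatisfiable

Case x4 = 0:
(~x1) alone gives x1 = 0.
That conflicts with the unit clause (x1).
Backtrack on x4: now try x4 = 1.
(x3) alone gives x3 = 1.
(~x5) alone gives x5 = 0.
(~x2) alone gives x2 = 0.
That conflicts with the unit clause (x2).
Either choice for x4 ends in contradiction.
No assignment satisfies every clause.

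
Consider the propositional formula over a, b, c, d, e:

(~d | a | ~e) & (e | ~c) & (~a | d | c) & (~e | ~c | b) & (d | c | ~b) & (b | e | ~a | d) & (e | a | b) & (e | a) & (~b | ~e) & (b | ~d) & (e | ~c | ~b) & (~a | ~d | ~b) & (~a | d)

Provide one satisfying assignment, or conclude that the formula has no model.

Suppose e = 1.
The clause (~b) is unit, so b = 0.
The clause (~c) is unit, so c = 0.
The clause (~d) is unit, so d = 0.
The clause (~a) is unit, so a = 0.
Every clause now holds.

a: 0, b: 0, c: 0, d: 0, e: 1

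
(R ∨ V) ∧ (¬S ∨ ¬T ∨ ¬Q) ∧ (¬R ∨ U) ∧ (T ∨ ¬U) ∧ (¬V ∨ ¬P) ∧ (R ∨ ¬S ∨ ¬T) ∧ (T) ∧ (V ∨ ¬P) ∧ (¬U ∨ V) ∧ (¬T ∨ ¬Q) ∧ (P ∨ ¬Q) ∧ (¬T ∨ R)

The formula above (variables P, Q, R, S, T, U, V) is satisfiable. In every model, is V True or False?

Suppose V = False.
Unit clause (R) forces R = True.
Unit clause (U) forces U = True.
That conflicts with the unit clause (¬U).
So every satisfying assignment has V = True.

True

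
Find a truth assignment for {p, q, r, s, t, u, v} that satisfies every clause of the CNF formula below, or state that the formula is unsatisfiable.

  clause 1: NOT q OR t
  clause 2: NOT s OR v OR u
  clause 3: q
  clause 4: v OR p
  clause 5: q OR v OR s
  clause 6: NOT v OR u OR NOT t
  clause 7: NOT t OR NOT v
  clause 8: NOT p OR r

p: true,  q: true,  r: true,  s: false,  t: true,  u: true,  v: false

The clause (q) is unit, so q = true.
The clause (t) is unit, so t = true.
The clause (NOT v) is unit, so v = false.
The clause (p) is unit, so p = true.
The clause (r) is unit, so r = true.
Case s = false:
No clause remains; u is free.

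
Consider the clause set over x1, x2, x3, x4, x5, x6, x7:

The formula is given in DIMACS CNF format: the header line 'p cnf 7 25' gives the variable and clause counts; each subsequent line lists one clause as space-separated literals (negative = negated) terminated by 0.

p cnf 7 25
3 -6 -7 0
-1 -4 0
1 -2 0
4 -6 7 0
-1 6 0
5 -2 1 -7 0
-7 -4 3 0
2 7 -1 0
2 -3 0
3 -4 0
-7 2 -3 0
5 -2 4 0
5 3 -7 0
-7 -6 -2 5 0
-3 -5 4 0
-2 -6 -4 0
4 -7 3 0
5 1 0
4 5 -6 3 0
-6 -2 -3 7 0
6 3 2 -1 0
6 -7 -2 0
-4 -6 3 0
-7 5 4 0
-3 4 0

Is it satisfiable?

Yes

Branch on x1: set x1 = False.
(¬x2) alone gives x2 = False.
(¬x3) alone gives x3 = False.
(¬x4) alone gives x4 = False.
(¬x7) alone gives x7 = False.
(¬x6) alone gives x6 = False.
(x5) alone gives x5 = True.
This assignment satisfies each clause.
A satisfying assignment: x1: False,  x2: False,  x3: False,  x4: False,  x5: True,  x6: False,  x7: False.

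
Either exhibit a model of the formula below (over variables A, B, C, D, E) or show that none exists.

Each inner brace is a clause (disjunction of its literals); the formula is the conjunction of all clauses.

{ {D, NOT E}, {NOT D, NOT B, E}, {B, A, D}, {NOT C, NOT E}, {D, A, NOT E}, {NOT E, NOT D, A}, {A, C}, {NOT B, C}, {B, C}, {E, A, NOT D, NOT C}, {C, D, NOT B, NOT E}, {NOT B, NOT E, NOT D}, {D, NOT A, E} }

Suppose D = true.
Suppose B = false.
Unit clause (C) forces C = true.
Unit clause (NOT E) forces E = false.
Unit clause (A) forces A = true.
Every clause now holds.

A: true,  B: false,  C: true,  D: true,  E: false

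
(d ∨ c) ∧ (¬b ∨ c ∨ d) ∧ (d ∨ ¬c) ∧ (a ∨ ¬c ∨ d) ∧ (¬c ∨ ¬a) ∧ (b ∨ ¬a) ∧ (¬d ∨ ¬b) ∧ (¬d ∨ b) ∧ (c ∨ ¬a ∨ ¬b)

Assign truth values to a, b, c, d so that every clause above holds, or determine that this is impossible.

UNSATISFIABLE

Suppose d = True.
From the singleton clause (¬b), b = False.
Now (b) is unsatisfied and unit — conflict.
Backtrack on d: now try d = False.
From the singleton clause (c), c = True.
Now (¬c) is unsatisfied and unit — conflict.
Either choice for d ends in contradiction.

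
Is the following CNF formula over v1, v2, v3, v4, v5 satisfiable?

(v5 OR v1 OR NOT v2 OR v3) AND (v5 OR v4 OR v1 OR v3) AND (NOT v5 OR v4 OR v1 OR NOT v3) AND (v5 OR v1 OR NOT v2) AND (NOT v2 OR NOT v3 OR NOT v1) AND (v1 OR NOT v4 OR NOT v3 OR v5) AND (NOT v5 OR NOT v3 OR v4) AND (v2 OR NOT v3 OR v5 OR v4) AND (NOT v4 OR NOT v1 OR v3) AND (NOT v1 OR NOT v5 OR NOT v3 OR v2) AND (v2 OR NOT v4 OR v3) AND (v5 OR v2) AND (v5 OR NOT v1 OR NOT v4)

Satisfiable

Branch on v5: set v5 = true.
Branch on v3: set v3 = false.
Branch on v4: set v4 = false.
Every clause is now satisfied; v1, v2 are unconstrained.
A satisfying assignment: v1 ↦ false; v2 ↦ true; v3 ↦ false; v4 ↦ false; v5 ↦ true.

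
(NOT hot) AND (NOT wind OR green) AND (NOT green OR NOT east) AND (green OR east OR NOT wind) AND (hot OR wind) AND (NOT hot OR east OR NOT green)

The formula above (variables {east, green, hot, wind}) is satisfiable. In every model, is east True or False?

False

Suppose east = true.
Unit clause (NOT hot) forces hot = false.
Unit clause (NOT green) forces green = false.
Unit clause (NOT wind) forces wind = false.
But (wind) is also a unit clause — contradiction.
So every satisfying assignment has east = False.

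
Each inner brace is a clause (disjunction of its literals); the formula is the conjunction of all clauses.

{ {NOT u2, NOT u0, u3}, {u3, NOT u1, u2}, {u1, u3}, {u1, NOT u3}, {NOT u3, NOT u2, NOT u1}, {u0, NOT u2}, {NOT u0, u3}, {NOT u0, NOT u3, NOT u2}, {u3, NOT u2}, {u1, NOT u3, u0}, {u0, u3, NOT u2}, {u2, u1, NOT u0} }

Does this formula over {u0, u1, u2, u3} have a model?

Yes, satisfiable

Case u1 = true:
Case u3 = true:
Unit clause (NOT u2) forces u2 = false.
Every clause is now satisfied; u0 is unconstrained.
A satisfying assignment: u0: false, u1: true, u2: false, u3: true.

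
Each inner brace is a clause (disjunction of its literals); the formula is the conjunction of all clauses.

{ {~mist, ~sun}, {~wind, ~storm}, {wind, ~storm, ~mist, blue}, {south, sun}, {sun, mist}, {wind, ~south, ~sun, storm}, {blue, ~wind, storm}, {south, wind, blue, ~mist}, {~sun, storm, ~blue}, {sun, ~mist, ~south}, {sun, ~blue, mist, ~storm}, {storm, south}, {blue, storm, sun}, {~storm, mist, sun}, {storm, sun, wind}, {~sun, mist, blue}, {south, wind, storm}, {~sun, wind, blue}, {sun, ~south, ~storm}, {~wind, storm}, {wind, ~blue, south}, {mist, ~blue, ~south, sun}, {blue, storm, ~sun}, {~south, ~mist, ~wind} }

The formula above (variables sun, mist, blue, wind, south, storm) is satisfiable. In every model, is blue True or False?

True

Suppose blue = 0.
Case mist = 0:
From the singleton clause (sun), sun = 1.
Now (~sun) is unsatisfied and unit — conflict.
Backtrack on mist: now try mist = 1.
From the singleton clause (~sun), sun = 0.
From the singleton clause (south), south = 1.
Now (~south) is unsatisfied and unit — conflict.
Neither mist = 1 nor mist = 0 works.
So every satisfying assignment has blue = True.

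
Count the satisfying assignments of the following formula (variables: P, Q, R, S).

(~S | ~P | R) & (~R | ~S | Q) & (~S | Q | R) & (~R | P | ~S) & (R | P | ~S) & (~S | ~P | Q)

There are 2^4 = 16 truth assignments over (P, Q, R, S).
Split on P. With P = 1, the clauses containing P are satisfied and ~P drops from the rest; 5 of the 2^3 = 8 assignments to the other variables satisfy what remains.
With P = 0, by the same count on the reduced clause set, 4 assignments work.
(One model: P=F, Q=F, R=F, S=F.)
Total: 5 + 4 = 9.

9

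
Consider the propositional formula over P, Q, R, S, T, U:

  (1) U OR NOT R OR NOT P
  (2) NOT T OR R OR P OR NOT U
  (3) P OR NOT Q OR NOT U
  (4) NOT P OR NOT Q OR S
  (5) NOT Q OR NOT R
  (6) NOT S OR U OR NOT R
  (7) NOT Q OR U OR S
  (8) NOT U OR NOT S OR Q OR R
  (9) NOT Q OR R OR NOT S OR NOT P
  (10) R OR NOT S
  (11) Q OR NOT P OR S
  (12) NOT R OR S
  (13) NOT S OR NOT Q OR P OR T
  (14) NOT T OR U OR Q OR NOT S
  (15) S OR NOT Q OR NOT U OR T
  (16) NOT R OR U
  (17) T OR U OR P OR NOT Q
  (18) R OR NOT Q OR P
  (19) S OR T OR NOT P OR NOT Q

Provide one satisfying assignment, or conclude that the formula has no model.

Try Q = false.
Try R = true.
Unit clause (S) forces S = true.
Unit clause (U) forces U = true.
No clause remains; P, T are free.

P=false; Q=false; R=true; S=true; T=true; U=true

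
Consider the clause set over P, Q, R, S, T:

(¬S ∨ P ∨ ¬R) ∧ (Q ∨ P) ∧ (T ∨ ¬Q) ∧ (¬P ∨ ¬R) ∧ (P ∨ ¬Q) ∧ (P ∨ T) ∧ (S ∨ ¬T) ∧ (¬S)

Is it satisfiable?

From the singleton clause (¬S), S = False.
From the singleton clause (¬T), T = False.
From the singleton clause (¬Q), Q = False.
From the singleton clause (P), P = True.
From the singleton clause (¬R), R = False.
This assignment satisfies each clause.
A satisfying assignment: P ↦ True, Q ↦ False, R ↦ False, S ↦ False, T ↦ False.

Yes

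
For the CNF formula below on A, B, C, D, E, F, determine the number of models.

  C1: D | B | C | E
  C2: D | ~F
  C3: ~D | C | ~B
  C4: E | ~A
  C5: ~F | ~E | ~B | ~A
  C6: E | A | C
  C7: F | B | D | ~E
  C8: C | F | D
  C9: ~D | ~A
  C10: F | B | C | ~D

13

There are 2^6 = 64 truth assignments over (A, B, C, D, E, F).
Split on B. With B = 1, the clauses containing B are satisfied and ~B drops from the rest; 7 of the 2^5 = 32 assignments to the other variables satisfy what remains.
With B = 0, by the same count on the reduced clause set, 6 assignments work.
(One model: A=F, B=F, C=F, D=T, E=T, F=T.)
Total: 7 + 6 = 13.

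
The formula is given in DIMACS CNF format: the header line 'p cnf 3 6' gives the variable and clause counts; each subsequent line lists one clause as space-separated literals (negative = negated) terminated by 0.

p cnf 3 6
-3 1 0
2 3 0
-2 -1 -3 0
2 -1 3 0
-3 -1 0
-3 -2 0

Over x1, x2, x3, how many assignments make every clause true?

2

There are 2^3 = 8 truth assignments over (x1, x2, x3).
Split on x3. With x3 = True, the clauses containing x3 are satisfied and ¬x3 drops from the rest; 0 of the 2^2 = 4 assignments to the other variables satisfy what remains.
With x3 = False, by the same count on the reduced clause set, 2 assignments work.
(One model: x1=F, x2=T, x3=F.)
Total: 0 + 2 = 2.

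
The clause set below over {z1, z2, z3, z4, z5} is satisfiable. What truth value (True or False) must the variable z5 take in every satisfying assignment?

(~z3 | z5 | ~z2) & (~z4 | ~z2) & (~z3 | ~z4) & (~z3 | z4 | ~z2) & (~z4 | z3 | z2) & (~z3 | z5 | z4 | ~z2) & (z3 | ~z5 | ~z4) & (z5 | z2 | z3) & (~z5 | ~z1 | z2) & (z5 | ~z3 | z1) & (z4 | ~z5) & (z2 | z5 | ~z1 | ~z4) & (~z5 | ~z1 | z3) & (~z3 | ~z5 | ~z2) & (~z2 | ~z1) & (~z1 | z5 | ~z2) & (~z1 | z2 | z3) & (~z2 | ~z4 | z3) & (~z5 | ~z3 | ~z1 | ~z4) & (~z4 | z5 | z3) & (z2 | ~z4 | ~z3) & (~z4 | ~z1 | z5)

Suppose z5 = 1.
Unit clause (z4) forces z4 = 1.
Unit clause (~z2) forces z2 = 0.
Unit clause (~z3) forces z3 = 0.
But (z3) is also a unit clause — contradiction.
So every satisfying assignment has z5 = False.

False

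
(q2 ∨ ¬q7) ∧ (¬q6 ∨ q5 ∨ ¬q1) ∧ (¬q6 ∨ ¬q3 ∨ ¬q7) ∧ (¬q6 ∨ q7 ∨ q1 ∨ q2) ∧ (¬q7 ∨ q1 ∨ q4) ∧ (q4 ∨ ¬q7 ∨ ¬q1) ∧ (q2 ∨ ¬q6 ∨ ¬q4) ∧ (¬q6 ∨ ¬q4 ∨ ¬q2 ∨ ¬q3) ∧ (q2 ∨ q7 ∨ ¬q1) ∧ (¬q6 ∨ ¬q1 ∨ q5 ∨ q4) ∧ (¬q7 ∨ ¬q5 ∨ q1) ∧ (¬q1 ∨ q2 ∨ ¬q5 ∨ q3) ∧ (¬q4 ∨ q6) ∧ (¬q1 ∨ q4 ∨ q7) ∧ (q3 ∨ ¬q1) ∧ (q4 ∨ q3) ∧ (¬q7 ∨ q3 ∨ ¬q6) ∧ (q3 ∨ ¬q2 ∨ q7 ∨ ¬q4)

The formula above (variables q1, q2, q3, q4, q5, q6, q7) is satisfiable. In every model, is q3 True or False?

Suppose q3 = False.
Unit clause (¬q1) forces q1 = False.
Unit clause (q4) forces q4 = True.
Unit clause (q6) forces q6 = True.
Unit clause (q2) forces q2 = True.
Unit clause (¬q7) forces q7 = False.
But (q7) is also a unit clause — contradiction.
So every satisfying assignment has q3 = True.

True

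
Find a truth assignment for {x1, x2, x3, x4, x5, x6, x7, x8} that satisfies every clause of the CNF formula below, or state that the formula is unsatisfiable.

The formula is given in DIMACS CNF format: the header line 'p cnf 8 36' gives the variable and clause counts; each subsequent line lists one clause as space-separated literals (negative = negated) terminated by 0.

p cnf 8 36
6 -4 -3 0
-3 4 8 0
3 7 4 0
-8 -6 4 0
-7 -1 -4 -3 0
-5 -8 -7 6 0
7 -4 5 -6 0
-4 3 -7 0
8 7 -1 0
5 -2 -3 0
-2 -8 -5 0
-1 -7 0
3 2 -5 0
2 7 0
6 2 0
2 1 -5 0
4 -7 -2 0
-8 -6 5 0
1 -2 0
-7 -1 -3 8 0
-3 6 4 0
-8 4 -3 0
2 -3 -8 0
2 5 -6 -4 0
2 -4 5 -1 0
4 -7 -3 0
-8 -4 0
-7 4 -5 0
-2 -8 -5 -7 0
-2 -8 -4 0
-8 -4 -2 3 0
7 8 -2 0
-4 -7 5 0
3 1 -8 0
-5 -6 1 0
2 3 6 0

x1: False,  x2: False,  x3: False,  x4: False,  x5: False,  x6: True,  x7: True,  x8: False

Case x1 = False:
The clause (¬x2) is unit, so x2 = False.
The clause (x7) is unit, so x7 = True.
The clause (x6) is unit, so x6 = True.
The clause (¬x5) is unit, so x5 = False.
The clause (¬x8) is unit, so x8 = False.
The clause (¬x4) is unit, so x4 = False.
The clause (¬x3) is unit, so x3 = False.
All clauses are satisfied.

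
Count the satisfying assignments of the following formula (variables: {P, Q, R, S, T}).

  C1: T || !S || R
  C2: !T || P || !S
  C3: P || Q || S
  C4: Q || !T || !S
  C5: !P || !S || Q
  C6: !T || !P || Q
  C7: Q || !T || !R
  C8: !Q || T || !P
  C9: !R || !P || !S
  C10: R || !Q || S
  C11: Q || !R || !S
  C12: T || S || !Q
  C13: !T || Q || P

There are 2^5 = 32 truth assignments over (P, Q, R, S, T).
Split on R. With R = true, the clauses containing R are satisfied and !R drops from the rest; 4 of the 2^4 = 16 assignments to the other variables satisfy what remains.
With R = false, by the same count on the reduced clause set, 2 assignments work.
(One model: P=F, Q=T, R=T, S=F, T=T.)
Total: 4 + 2 = 6.

6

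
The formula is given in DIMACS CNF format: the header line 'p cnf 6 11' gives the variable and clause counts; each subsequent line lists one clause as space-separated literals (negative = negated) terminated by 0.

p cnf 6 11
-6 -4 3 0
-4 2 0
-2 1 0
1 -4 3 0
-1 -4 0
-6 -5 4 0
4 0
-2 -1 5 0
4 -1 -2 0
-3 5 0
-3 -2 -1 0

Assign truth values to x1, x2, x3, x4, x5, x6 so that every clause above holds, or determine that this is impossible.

The clause (x4) is unit, so x4 = True.
The clause (x2) is unit, so x2 = True.
The clause (x1) is unit, so x1 = True.
Now (¬x1) is unsatisfied and unit — conflict.

UNSATISFIABLE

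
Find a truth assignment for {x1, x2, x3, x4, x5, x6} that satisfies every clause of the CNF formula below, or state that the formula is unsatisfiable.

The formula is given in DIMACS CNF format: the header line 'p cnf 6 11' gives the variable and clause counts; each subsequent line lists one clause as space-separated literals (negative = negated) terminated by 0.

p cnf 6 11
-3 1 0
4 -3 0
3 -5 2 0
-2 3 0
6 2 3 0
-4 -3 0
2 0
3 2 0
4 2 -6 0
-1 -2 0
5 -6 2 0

UNSATISFIABLE

The clause (x2) is unit, so x2 = True.
The clause (x3) is unit, so x3 = True.
The clause (x1) is unit, so x1 = True.
But (¬x1) is also a unit clause — contradiction.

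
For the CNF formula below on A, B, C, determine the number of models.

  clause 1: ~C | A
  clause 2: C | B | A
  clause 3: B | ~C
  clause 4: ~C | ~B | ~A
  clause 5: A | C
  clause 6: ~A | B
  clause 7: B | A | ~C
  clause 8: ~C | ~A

1

There are 2^3 = 8 truth assignments over (A, B, C).
Check each against the 8 clauses (columns in the order A, B, C):
  F F F  ✗ fails (C | B | A)
  F F T  ✗ fails (~C | A)
  F T F  ✗ fails (A | C)
  F T T  ✗ fails (~C | A)
  T F F  ✗ fails (~A | B)
  T F T  ✗ fails (B | ~C)
  T T F  ✓ satisfies all
  T T T  ✗ fails (~C | ~B | ~A)
1 of the 8 rows is a model.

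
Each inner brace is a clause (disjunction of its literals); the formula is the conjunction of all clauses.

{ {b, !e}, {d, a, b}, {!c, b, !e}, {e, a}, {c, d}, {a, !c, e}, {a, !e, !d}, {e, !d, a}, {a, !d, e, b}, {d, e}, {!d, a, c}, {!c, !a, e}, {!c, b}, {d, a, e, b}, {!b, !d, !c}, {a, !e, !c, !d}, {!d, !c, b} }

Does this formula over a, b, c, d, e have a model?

Yes, satisfiable

Branch on b: set b = true.
Branch on e: set e = true.
Branch on c: set c = false.
Unit clause (d) forces d = true.
Unit clause (a) forces a = true.
This assignment satisfies each clause.
A satisfying assignment: a ↦ true; b ↦ true; c ↦ false; d ↦ true; e ↦ true.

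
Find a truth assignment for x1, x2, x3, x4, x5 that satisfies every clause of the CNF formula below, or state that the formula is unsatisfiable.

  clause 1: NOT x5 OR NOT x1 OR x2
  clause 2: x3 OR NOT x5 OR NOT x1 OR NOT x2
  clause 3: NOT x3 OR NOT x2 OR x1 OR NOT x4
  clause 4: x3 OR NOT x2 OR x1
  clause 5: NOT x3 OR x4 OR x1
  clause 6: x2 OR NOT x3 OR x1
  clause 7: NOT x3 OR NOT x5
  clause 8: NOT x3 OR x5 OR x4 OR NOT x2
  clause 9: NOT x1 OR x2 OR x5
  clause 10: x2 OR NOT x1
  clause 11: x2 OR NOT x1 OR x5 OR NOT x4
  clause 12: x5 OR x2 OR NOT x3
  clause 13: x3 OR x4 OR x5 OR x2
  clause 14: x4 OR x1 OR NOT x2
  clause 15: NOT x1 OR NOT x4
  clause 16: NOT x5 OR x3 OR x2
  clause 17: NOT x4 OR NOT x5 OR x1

Case x3 = false:
Case x2 = false:
Unit clause (NOT x1) forces x1 = false.
Unit clause (NOT x5) forces x5 = false.
Unit clause (x4) forces x4 = true.
Every clause now holds.

x1 ↦ false,  x2 ↦ false,  x3 ↦ false,  x4 ↦ true,  x5 ↦ false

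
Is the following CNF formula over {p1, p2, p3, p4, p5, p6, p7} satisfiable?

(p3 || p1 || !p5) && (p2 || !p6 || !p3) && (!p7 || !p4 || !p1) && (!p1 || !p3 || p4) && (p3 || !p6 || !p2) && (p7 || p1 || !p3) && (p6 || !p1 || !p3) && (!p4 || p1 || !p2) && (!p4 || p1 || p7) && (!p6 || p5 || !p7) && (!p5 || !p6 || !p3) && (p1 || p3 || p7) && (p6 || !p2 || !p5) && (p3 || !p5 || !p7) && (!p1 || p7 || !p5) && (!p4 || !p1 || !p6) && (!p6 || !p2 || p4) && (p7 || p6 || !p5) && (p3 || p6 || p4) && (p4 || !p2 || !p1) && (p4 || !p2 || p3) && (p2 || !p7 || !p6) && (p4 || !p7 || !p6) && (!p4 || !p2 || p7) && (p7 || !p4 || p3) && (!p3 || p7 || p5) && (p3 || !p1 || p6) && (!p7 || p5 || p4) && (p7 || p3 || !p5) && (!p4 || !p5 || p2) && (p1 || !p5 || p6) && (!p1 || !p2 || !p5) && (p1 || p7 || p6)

Satisfiable

Case p3 = true:
Case p2 = false:
The clause (!p6) is unit, so p6 = false.
The clause (!p1) is unit, so p1 = false.
The clause (p7) is unit, so p7 = true.
The clause (!p5) is unit, so p5 = false.
The clause (p4) is unit, so p4 = true.
All clauses are satisfied.
A satisfying assignment: p1 ↦ false,  p2 ↦ false,  p3 ↦ true,  p4 ↦ true,  p5 ↦ false,  p6 ↦ false,  p7 ↦ true.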